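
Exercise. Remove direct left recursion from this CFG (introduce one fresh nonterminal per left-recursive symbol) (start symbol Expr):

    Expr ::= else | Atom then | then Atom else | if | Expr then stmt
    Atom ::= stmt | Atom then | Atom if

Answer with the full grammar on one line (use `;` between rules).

Expr ::= else Expr1 | Atom then Expr1 | then Atom else Expr1 | if Expr1; Atom ::= stmt Atom1; Expr1 ::= then stmt Expr1 | ε; Atom1 ::= then Atom1 | if Atom1 | ε

Directly left-recursive nonterminals: Expr, Atom.
For Expr: α = {then stmt}, β = {else, Atom then, then Atom else, if}. Rewrite as Expr → β Expr1 and Expr1 → α Expr1 | ε.
For Atom: α = {then, if}, β = {stmt}. Rewrite as Atom → β Atom1 and Atom1 → α Atom1 | ε.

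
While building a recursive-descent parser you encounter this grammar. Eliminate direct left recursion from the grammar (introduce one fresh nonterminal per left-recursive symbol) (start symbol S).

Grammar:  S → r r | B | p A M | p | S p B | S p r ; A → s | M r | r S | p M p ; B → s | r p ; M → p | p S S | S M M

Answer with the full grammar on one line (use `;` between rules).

Directly left-recursive nonterminal: S.
For S: α = {p B, p r}, β = {r r, B, p A M, p}. Rewrite as S → β S' and S' → α S' | ε.

S → r r S' | B S' | p A M S' | p S'; A → s | M r | r S | p M p; B → s | r p; M → p | p S S | S M M; S' → p B S' | p r S' | ε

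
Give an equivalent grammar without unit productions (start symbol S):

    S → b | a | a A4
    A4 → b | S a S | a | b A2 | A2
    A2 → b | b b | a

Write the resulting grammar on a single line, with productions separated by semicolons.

Unit pairs: A4 ⇒* {A2}.
Replace each nonterminal's rules with the union of the non-unit rules of every nonterminal it unit-derives.

S → b | a | a A4; A4 → b | S a S | a | b A2 | b b; A2 → b | b b | a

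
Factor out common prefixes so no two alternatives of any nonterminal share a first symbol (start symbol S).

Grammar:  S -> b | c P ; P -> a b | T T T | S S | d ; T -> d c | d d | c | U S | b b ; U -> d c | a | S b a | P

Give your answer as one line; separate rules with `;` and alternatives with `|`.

T has alternatives sharing prefix 'd': factor to T → d T' with T' → c | d.

S -> b | c P; P -> a b | T T T | S S | d; T -> c | U S | b b | d T'; U -> d c | a | S b a | P; T' -> c | d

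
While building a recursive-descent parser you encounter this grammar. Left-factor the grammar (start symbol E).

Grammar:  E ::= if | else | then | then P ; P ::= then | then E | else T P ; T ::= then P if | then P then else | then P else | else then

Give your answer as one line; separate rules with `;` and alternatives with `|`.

E has alternatives sharing prefix 'then': factor to E → then E' with E' → ε | P.
P has alternatives sharing prefix 'then': factor to P → then P' with P' → ε | E.
T has alternatives sharing prefix 'then P': factor to T → then P T' with T' → if | then else | else.

E ::= if | else | then E'; P ::= else T P | then P'; T ::= else then | then P T'; E' ::= ε | P; P' ::= ε | E; T' ::= if | then else | else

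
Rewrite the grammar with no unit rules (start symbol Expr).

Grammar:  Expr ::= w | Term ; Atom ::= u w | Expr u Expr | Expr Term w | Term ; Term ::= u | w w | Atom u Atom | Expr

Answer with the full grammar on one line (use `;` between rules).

Unit pairs: Atom ⇒* {Expr, Term}; Expr ⇒* {Term}; Term ⇒* {Expr}.
Replace each nonterminal's rules with the union of the non-unit rules of every nonterminal it unit-derives.

Expr ::= u | w w | Atom u Atom | w; Atom ::= u | w w | Atom u Atom | u w | Expr u Expr | Expr Term w | w; Term ::= u | w w | Atom u Atom | w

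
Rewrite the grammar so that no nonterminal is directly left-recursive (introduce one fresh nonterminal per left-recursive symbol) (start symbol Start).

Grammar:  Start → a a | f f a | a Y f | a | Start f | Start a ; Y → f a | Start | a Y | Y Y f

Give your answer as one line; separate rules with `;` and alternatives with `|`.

Start, Y are directly left-recursive.
For Start: α = {f, a}, β = {a a, f f a, a Y f, a}. Rewrite as Start → β Start1 and Start1 → α Start1 | ε.
For Y: α = {Y f}, β = {f a, Start, a Y}. Rewrite as Y → β Y1 and Y1 → α Y1 | ε.

Start → a a Start1 | f f a Start1 | a Y f Start1 | a Start1; Y → f a Y1 | Start Y1 | a Y Y1; Start1 → f Start1 | a Start1 | eps; Y1 → Y f Y1 | eps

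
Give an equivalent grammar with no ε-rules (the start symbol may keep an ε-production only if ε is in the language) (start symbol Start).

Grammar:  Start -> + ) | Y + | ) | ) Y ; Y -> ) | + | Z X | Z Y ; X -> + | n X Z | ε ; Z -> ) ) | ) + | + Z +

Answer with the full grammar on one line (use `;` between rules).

Nullable nonterminals: {X}.
ε ∉ L(G), so no ε-production is kept.
Expand every rule over subsets of its nullable positions: Y → Z X gives Z X | Z. X → n X Z gives n X Z | n Z.

Start -> + ) | Y + | ) | ) Y; Y -> ) | + | Z X | Z | Z Y; X -> + | n X Z | n Z; Z -> ) ) | ) + | + Z +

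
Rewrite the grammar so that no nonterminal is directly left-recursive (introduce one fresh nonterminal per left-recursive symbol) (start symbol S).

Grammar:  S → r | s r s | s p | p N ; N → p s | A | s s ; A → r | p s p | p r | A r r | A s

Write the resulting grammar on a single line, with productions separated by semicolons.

A is directly left-recursive.
For A: α = {r r, s}, β = {r, p s p, p r}. Rewrite as A → β A' and A' → α A' | ε.

S → r | s r s | s p | p N; N → p s | A | s s; A → r A' | p s p A' | p r A'; A' → r r A' | s A' | ε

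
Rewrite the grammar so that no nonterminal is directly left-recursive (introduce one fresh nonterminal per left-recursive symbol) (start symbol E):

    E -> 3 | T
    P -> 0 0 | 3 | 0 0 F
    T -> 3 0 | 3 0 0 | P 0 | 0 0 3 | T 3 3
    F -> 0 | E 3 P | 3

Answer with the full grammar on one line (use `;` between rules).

E -> 3 | T; P -> 0 0 | 3 | 0 0 F; T -> 3 0 T' | 3 0 0 T' | P 0 T' | 0 0 3 T'; F -> 0 | E 3 P | 3; T' -> 3 3 T' | ε

Left recursion appears on T.
For T: α = {3 3}, β = {3 0, 3 0 0, P 0, 0 0 3}. Rewrite as T → β T' and T' → α T' | ε.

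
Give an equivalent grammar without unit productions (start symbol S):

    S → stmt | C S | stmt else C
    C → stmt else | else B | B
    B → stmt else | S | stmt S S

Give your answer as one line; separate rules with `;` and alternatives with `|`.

Unit pairs: B ⇒* {S}; C ⇒* {B, S}.
For each unit pair (A, B), copy every non-unit production of B to A, then drop all unit productions.

S → stmt | C S | stmt else C; C → stmt else | stmt S S | else B | stmt | C S | stmt else C; B → stmt else | stmt S S | stmt | C S | stmt else C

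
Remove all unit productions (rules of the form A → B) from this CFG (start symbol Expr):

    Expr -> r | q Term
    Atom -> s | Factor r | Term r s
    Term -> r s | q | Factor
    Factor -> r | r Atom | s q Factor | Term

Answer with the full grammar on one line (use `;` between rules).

Expr -> r | q Term; Atom -> s | Factor r | Term r s; Term -> r s | q | r | r Atom | s q Factor; Factor -> r s | q | r | r Atom | s q Factor

Unit pairs: Factor ⇒* {Term}; Term ⇒* {Factor}.
For every A with A ⇒* B via unit rules, add B's non-unit alternatives to A; then delete every rule of the form X → Y.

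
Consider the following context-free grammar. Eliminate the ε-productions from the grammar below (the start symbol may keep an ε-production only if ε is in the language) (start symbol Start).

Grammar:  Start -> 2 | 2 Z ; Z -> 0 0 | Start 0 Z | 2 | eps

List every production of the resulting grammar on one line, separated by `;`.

Start -> 2 | 2 Z; Z -> 0 0 | Start 0 Z | Start 0 | 2

The nullable symbols are {Z}.
ε ∉ L(G), so no ε-production is kept.
Expand every rule over subsets of its nullable positions: Z → Start 0 Z gives Start 0 Z | Start 0.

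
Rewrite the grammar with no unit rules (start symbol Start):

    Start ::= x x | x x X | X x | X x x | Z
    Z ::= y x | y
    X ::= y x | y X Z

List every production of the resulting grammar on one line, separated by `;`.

Start ::= y x | y | x x | x x X | X x | X x x; Z ::= y x | y; X ::= y x | y X Z

Unit pairs: Start ⇒* {Z}.
For each unit pair (A, B), copy every non-unit production of B to A, then drop all unit productions.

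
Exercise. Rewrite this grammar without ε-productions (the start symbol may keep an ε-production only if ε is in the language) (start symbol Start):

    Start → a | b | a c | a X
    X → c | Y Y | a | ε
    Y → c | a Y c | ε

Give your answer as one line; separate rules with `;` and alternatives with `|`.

The nullable symbols are {X, Y}.
ε ∉ L(G), so no ε-production is kept.
Add the nullable-subset variants: X → Y Y gives Y Y | Y. Y → a Y c gives a Y c | a c.

Start → a | b | a c | a X; X → c | Y Y | Y | a; Y → c | a Y c | a c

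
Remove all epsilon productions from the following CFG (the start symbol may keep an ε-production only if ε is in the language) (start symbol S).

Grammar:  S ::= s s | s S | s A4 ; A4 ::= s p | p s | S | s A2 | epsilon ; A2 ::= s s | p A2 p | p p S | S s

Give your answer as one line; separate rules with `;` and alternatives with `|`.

S ::= s s | s S | s A4 | s; A4 ::= s p | p s | S | s A2; A2 ::= s s | p A2 p | p p S | S s

Nullable set = {A4}.
ε ∉ L(G), so no ε-production is kept.
For each production, add variants omitting each subset of nullable occurrences: S → s A4 gives s A4 | s.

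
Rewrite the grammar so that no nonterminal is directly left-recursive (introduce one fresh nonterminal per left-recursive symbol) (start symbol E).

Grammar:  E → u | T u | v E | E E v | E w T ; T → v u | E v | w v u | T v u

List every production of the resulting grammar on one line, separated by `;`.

E, T are directly left-recursive.
For E: α = {E v, w T}, β = {u, T u, v E}. Rewrite as E → β E' and E' → α E' | ε.
For T: α = {v u}, β = {v u, E v, w v u}. Rewrite as T → β T' and T' → α T' | ε.

E → u E' | T u E' | v E E'; T → v u T' | E v T' | w v u T'; E' → E v E' | w T E' | eps; T' → v u T' | eps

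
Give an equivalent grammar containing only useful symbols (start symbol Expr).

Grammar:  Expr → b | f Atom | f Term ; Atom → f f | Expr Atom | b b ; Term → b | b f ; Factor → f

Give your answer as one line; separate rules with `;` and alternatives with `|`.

Generating nonterminals: {Atom, Expr, Factor, Term}.
Reachable from Expr after that: {Atom, Expr, Term}.
Removed useless symbols: {Factor} and every production mentioning them.

Expr → b | f Atom | f Term; Atom → f f | Expr Atom | b b; Term → b | b f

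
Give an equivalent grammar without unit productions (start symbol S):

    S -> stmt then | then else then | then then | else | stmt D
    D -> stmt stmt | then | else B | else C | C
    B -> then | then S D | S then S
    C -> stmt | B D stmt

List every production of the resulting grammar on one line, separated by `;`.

S -> stmt then | then else then | then then | else | stmt D; D -> stmt | B D stmt | stmt stmt | then | else B | else C; B -> then | then S D | S then S; C -> stmt | B D stmt

Unit pairs: D ⇒* {C}.
Replace each nonterminal's rules with the union of the non-unit rules of every nonterminal it unit-derives.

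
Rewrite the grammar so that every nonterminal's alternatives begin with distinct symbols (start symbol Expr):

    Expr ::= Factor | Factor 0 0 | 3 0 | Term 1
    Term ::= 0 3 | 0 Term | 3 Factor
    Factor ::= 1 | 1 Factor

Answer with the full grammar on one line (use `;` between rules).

Expr has alternatives sharing prefix 'Factor': factor to Expr → Factor Expr1 with Expr1 → ε | 0 0.
Term has alternatives sharing prefix '0': factor to Term → 0 Term1 with Term1 → 3 | Term.
Factor has alternatives sharing prefix '1': factor to Factor → 1 Factor1 with Factor1 → ε | Factor.

Expr ::= 3 0 | Term 1 | Factor Expr1; Term ::= 3 Factor | 0 Term1; Factor ::= 1 Factor1; Expr1 ::= ε | 0 0; Term1 ::= 3 | Term; Factor1 ::= ε | Factor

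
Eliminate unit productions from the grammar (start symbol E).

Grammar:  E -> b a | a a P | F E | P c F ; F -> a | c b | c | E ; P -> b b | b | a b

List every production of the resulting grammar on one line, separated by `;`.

Unit pairs: F ⇒* {E}.
Replace each nonterminal's rules with the union of the non-unit rules of every nonterminal it unit-derives.

E -> b a | a a P | F E | P c F; F -> b a | a a P | F E | P c F | a | c b | c; P -> b b | b | a b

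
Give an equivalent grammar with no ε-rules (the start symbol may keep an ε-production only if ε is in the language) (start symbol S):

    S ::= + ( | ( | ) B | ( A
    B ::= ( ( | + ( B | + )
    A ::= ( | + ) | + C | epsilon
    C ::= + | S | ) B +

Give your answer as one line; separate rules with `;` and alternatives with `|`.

Nullable nonterminals: {A}.
ε ∉ L(G), so no ε-production is kept.

S ::= + ( | ( | ) B | ( A; B ::= ( ( | + ( B | + ); A ::= ( | + ) | + C; C ::= + | S | ) B +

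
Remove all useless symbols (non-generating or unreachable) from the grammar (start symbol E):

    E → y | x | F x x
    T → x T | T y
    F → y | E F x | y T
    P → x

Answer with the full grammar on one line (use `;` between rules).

E → y | x | F x x; F → y | E F x

Generating nonterminals: {E, F, P}.
Reachable from E after that: {E, F}.
Removed useless symbols: {P, T} and every production mentioning them.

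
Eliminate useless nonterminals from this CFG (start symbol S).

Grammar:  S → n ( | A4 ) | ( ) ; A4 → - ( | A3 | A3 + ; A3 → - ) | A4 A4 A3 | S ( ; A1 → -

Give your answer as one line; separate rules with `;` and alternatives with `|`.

Generating nonterminals: {A1, A3, A4, S}.
Reachable from S after that: {A3, A4, S}.
Removed useless symbols: {A1} and every production mentioning them.

S → n ( | A4 ) | ( ); A4 → - ( | A3 | A3 +; A3 → - ) | A4 A4 A3 | S (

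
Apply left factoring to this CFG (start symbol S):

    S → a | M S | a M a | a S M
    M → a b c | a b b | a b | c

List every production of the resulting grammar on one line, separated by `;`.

S → M S | a S'; M → c | a b M'; S' → ε | M a | S M; M' → c | b | ε

S has alternatives sharing prefix 'a': factor to S → a S' with S' → ε | M a | S M.
M has alternatives sharing prefix 'a b': factor to M → a b M' with M' → c | b | ε.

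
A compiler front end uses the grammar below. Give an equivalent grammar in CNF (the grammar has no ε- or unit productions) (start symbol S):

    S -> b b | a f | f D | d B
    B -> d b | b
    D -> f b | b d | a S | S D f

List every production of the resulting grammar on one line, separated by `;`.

Introduce a nonterminal for each terminal appearing in a rule of length ≥ 2: X1 → b, X2 → a, X3 → f, X4 → d.
Binarize each right-hand side of length ≥ 3 by chaining fresh nonterminals (Y1, Y2, …): affected rules were D → S D X3.

S -> X1 X1 | X2 X3 | X3 D | X4 B; B -> X4 X1 | b; D -> X3 X1 | X1 X4 | X2 S | S Y1; X1 -> b; X2 -> a; X3 -> f; X4 -> d; Y1 -> D X3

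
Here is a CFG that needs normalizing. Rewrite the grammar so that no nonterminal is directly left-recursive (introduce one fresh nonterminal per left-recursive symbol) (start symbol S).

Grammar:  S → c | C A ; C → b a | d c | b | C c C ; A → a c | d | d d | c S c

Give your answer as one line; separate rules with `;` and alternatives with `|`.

C is directly left-recursive.
For C: α = {c C}, β = {b a, d c, b}. Rewrite as C → β C' and C' → α C' | ε.

S → c | C A; C → b a C' | d c C' | b C'; A → a c | d | d d | c S c; C' → c C C' | eps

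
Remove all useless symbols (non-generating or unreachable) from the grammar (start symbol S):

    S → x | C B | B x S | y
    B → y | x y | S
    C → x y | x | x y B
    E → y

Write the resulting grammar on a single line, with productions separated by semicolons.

Generating nonterminals: {B, C, E, S}.
Reachable from S after that: {B, C, S}.
Removed useless symbols: {E} and every production mentioning them.

S → x | C B | B x S | y; B → y | x y | S; C → x y | x | x y B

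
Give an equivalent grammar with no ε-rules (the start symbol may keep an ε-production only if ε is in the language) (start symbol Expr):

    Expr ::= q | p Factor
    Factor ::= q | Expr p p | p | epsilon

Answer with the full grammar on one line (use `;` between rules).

Nullable set = {Factor}.
ε ∉ L(G), so no ε-production is kept.
Add the nullable-subset variants: Expr → p Factor gives p Factor | p.

Expr ::= q | p Factor | p; Factor ::= q | Expr p p | p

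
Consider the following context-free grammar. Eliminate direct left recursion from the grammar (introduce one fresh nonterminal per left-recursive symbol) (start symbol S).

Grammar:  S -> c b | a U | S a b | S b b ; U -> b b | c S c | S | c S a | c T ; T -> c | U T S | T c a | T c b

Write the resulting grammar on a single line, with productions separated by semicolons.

Directly left-recursive nonterminals: S, T.
For S: α = {a b, b b}, β = {c b, a U}. Rewrite as S → β S' and S' → α S' | ε.
For T: α = {c a, c b}, β = {c, U T S}. Rewrite as T → β T' and T' → α T' | ε.

S -> c b S' | a U S'; U -> b b | c S c | S | c S a | c T; T -> c T' | U T S T'; S' -> a b S' | b b S' | ε; T' -> c a T' | c b T' | ε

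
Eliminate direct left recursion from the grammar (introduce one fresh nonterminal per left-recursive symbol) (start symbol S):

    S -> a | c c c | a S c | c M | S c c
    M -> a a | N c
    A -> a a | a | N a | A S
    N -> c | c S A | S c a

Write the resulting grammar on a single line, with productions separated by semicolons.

S -> a S' | c c c S' | a S c S' | c M S'; M -> a a | N c; A -> a a A' | a A' | N a A'; N -> c | c S A | S c a; S' -> c c S' | ε; A' -> S A' | ε

S, A are directly left-recursive.
For S: α = {c c}, β = {a, c c c, a S c, c M}. Rewrite as S → β S' and S' → α S' | ε.
For A: α = {S}, β = {a a, a, N a}. Rewrite as A → β A' and A' → α A' | ε.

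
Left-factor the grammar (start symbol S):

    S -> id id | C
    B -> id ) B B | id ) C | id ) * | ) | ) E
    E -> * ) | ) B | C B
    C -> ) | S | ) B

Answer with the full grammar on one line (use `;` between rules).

S -> id id | C; B -> id ) B' | ) B''; E -> * ) | ) B | C B; C -> S | ) C'; B' -> B B | C | *; B'' -> ε | E; C' -> ε | B

B has alternatives sharing prefix 'id )': factor to B → id ) B' with B' → B B | C | *.
B has alternatives sharing prefix ')': factor to B → ) B'' with B'' → ε | E.
C has alternatives sharing prefix ')': factor to C → ) C' with C' → ε | B.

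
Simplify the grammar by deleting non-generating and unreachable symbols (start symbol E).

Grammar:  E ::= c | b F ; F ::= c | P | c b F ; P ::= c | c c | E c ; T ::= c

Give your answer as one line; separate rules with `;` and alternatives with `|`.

E ::= c | b F; F ::= c | P | c b F; P ::= c | c c | E c

Generating nonterminals: {E, F, P, T}.
Reachable from E after that: {E, F, P}.
Removed useless symbols: {T} and every production mentioning them.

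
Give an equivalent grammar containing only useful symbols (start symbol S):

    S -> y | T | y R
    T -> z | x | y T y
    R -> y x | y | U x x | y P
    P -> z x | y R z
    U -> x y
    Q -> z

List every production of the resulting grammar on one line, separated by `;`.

S -> y | T | y R; T -> z | x | y T y; R -> y x | y | U x x | y P; P -> z x | y R z; U -> x y

Generating nonterminals: {P, Q, R, S, T, U}.
Reachable from S after that: {P, R, S, T, U}.
Removed useless symbols: {Q} and every production mentioning them.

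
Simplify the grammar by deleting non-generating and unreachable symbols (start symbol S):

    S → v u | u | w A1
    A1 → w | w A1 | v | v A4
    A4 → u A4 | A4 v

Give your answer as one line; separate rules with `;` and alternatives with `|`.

S → v u | u | w A1; A1 → w | w A1 | v

Generating nonterminals: {A1, S}.
Reachable from S after that: {A1, S}.
Removed useless symbols: {A4} and every production mentioning them.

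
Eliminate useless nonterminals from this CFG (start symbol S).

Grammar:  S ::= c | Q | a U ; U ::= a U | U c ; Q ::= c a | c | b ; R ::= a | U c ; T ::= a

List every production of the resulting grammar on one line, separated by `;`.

Generating nonterminals: {Q, R, S, T}.
Reachable from S after that: {Q, S}.
Removed useless symbols: {R, T, U} and every production mentioning them.

S ::= c | Q; Q ::= c a | c | b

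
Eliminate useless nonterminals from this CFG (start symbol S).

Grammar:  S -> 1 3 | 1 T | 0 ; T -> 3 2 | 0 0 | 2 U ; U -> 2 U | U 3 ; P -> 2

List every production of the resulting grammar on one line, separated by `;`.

S -> 1 3 | 1 T | 0; T -> 3 2 | 0 0

Generating nonterminals: {P, S, T}.
Reachable from S after that: {S, T}.
Removed useless symbols: {P, U} and every production mentioning them.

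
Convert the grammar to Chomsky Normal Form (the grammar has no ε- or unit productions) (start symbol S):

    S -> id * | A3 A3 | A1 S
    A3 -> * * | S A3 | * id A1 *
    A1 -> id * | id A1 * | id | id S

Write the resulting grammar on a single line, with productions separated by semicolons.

Introduce a nonterminal for each terminal appearing in a rule of length ≥ 2: X1 → id, X2 → *.
Binarize each right-hand side of length ≥ 3 by chaining fresh nonterminals (Y1, Y2, …): affected rules were A3 → X2 X1 A1 X2; A1 → X1 A1 X2.

S -> X1 X2 | A3 A3 | A1 S; A3 -> X2 X2 | S A3 | X2 Y1; A1 -> X1 X2 | X1 Y3 | id | X1 S; X1 -> id; X2 -> *; Y1 -> X1 Y2; Y2 -> A1 X2; Y3 -> A1 X2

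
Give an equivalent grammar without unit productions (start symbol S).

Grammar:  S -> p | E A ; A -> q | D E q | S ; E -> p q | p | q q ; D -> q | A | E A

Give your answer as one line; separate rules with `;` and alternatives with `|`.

S -> p | E A; A -> p | E A | q | D E q; E -> p q | p | q q; D -> p | E A | q | D E q

Unit pairs: A ⇒* {S}; D ⇒* {A, S}.
For each unit pair (A, B), copy every non-unit production of B to A, then drop all unit productions.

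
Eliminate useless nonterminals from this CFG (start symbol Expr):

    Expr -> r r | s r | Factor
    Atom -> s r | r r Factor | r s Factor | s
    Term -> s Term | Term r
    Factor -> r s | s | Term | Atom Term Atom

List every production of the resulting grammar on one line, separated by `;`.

Expr -> r r | s r | Factor; Factor -> r s | s

Generating nonterminals: {Atom, Expr, Factor}.
Reachable from Expr after that: {Expr, Factor}.
Removed useless symbols: {Atom, Term} and every production mentioning them.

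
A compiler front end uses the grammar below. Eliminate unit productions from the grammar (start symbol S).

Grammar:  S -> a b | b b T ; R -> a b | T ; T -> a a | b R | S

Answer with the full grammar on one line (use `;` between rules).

Unit pairs: R ⇒* {S, T}; T ⇒* {S}.
For every A with A ⇒* B via unit rules, add B's non-unit alternatives to A; then delete every rule of the form X → Y.

S -> a b | b b T; R -> a b | b b T | a a | b R; T -> a b | b b T | a a | b R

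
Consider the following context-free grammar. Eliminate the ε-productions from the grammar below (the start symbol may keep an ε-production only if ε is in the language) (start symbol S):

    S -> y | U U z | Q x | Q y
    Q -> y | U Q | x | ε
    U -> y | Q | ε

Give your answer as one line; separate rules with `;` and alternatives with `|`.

S -> y | U U z | U z | z | Q x | x | Q y; Q -> y | U Q | U | x; U -> y | Q

The nullable symbols are {Q, U}.
ε ∉ L(G), so no ε-production is kept.
Expand every rule over subsets of its nullable positions: S → U U z gives U U z | U z | z. S → Q x gives Q x | x. Q → U Q gives U Q | U.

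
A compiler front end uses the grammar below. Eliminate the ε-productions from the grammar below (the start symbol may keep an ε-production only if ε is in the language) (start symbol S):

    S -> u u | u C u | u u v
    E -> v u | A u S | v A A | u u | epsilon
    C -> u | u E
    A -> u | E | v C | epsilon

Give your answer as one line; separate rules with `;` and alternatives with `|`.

The nullable symbols are {A, E}.
ε ∉ L(G), so no ε-production is kept.
Add the nullable-subset variants: E → A u S gives A u S | u S. E → v A A gives v A A | v A | v.

S -> u u | u C u | u u v; E -> v u | A u S | u S | v A A | v A | v | u u; C -> u | u E; A -> u | E | v C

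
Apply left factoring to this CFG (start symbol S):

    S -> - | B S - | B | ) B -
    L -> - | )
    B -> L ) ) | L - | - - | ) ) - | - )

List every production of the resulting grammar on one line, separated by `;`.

S has alternatives sharing prefix 'B': factor to S → B S' with S' → S - | ε.
B has alternatives sharing prefix 'L': factor to B → L B' with B' → ) ) | -.
B has alternatives sharing prefix '-': factor to B → - B'' with B'' → - | ).

S -> - | ) B - | B S'; L -> - | ); B -> ) ) - | L B' | - B''; S' -> S - | ε; B' -> ) ) | -; B'' -> - | )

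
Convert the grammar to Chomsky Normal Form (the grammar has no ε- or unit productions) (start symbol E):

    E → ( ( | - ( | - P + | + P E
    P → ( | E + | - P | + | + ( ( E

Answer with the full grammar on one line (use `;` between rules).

E → X1 X1 | X2 X1 | X2 Y1 | X3 Y2; P → ( | E X3 | X2 P | + | X3 Y3; X1 → (; X2 → -; X3 → +; Y1 → P X3; Y2 → P E; Y3 → X1 Y4; Y4 → X1 E

Introduce a nonterminal for each terminal appearing in a rule of length ≥ 2: X1 → (, X2 → -, X3 → +.
Binarize each right-hand side of length ≥ 3 by chaining fresh nonterminals (Y1, Y2, …): affected rules were E → X2 P X3; E → X3 P E; P → X3 X1 X1 E.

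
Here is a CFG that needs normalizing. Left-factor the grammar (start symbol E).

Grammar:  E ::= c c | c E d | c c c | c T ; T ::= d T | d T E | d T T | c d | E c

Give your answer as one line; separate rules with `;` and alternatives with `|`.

E ::= c E'; T ::= c d | E c | d T T'; E' ::= E d | T | c E''; T' ::= ε | E | T; E'' ::= ε | c

E has alternatives sharing prefix 'c': factor to E → c E' with E' → c | E d | c c | T.
T has alternatives sharing prefix 'd T': factor to T → d T T' with T' → ε | E | T.
E' has alternatives sharing prefix 'c': factor to E' → c E'' with E'' → ε | c.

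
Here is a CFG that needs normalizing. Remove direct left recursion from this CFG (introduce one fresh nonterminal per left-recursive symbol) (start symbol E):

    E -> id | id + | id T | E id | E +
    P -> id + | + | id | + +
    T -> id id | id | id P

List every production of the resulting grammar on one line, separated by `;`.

Directly left-recursive nonterminal: E.
For E: α = {id, +}, β = {id, id +, id T}. Rewrite as E → β E' and E' → α E' | ε.

E -> id E' | id + E' | id T E'; P -> id + | + | id | + +; T -> id id | id | id P; E' -> id E' | + E' | epsilon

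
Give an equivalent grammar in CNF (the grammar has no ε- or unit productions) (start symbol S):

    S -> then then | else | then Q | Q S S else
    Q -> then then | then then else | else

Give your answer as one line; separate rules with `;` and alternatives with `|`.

S -> X1 X1 | else | X1 Q | Q Y1; Q -> X1 X1 | X1 Y3 | else; X1 -> then; X2 -> else; Y1 -> S Y2; Y2 -> S X2; Y3 -> X1 X2

Introduce a nonterminal for each terminal appearing in a rule of length ≥ 2: X1 → then, X2 → else.
Binarize each right-hand side of length ≥ 3 by chaining fresh nonterminals (Y1, Y2, …): affected rules were S → Q S S X2; Q → X1 X1 X2.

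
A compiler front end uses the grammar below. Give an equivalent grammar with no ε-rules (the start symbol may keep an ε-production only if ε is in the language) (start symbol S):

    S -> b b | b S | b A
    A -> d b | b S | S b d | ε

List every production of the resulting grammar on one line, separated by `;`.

Nullable nonterminals: {A}.
ε ∉ L(G), so no ε-production is kept.
Add the nullable-subset variants: S → b A gives b A | b.

S -> b b | b S | b A | b; A -> d b | b S | S b d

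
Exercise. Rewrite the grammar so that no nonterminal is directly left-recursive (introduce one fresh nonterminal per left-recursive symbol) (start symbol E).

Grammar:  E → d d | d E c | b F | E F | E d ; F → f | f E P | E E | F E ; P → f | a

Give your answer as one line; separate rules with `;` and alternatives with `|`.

E → d d E' | d E c E' | b F E'; F → f F' | f E P F' | E E F'; P → f | a; E' → F E' | d E' | ε; F' → E F' | ε

E, F are directly left-recursive.
For E: α = {F, d}, β = {d d, d E c, b F}. Rewrite as E → β E' and E' → α E' | ε.
For F: α = {E}, β = {f, f E P, E E}. Rewrite as F → β F' and F' → α F' | ε.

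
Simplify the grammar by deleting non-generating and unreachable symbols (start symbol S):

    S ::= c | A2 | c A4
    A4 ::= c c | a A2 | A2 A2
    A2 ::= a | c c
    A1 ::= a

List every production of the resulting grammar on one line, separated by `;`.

Generating nonterminals: {A1, A2, A4, S}.
Reachable from S after that: {A2, A4, S}.
Removed useless symbols: {A1} and every production mentioning them.

S ::= c | A2 | c A4; A4 ::= c c | a A2 | A2 A2; A2 ::= a | c c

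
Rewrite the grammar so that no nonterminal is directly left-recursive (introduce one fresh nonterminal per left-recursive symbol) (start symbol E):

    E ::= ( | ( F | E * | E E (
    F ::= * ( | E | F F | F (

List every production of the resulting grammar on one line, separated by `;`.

Left recursion appears on E, F.
For E: α = {*, E (}, β = {(, ( F}. Rewrite as E → β E' and E' → α E' | ε.
For F: α = {F, (}, β = {* (, E}. Rewrite as F → β F' and F' → α F' | ε.

E ::= ( E' | ( F E'; F ::= * ( F' | E F'; E' ::= * E' | E ( E' | epsilon; F' ::= F F' | ( F' | epsilon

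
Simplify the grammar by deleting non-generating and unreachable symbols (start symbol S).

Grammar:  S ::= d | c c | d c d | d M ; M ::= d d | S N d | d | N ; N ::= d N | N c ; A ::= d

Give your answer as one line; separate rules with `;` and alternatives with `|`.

S ::= d | c c | d c d | d M; M ::= d d | d

Generating nonterminals: {A, M, S}.
Reachable from S after that: {M, S}.
Removed useless symbols: {A, N} and every production mentioning them.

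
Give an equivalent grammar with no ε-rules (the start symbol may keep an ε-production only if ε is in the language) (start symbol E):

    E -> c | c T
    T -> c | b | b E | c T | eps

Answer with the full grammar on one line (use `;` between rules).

Nullable nonterminals: {T}.
ε ∉ L(G), so no ε-production is kept.

E -> c | c T; T -> c | b | b E | c T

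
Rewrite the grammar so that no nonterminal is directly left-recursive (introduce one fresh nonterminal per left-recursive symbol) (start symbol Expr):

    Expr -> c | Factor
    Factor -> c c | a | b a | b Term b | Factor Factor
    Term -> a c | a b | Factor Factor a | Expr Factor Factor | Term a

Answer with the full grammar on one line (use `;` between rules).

Expr -> c | Factor; Factor -> c c Factor1 | a Factor1 | b a Factor1 | b Term b Factor1; Term -> a c Term1 | a b Term1 | Factor Factor a Term1 | Expr Factor Factor Term1; Factor1 -> Factor Factor1 | ε; Term1 -> a Term1 | ε

Directly left-recursive nonterminals: Factor, Term.
For Factor: α = {Factor}, β = {c c, a, b a, b Term b}. Rewrite as Factor → β Factor1 and Factor1 → α Factor1 | ε.
For Term: α = {a}, β = {a c, a b, Factor Factor a, Expr Factor Factor}. Rewrite as Term → β Term1 and Term1 → α Term1 | ε.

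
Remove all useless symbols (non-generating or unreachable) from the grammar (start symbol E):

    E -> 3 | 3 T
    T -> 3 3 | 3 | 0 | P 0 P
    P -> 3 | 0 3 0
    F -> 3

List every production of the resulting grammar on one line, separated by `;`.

Generating nonterminals: {E, F, P, T}.
Reachable from E after that: {E, P, T}.
Removed useless symbols: {F} and every production mentioning them.

E -> 3 | 3 T; T -> 3 3 | 3 | 0 | P 0 P; P -> 3 | 0 3 0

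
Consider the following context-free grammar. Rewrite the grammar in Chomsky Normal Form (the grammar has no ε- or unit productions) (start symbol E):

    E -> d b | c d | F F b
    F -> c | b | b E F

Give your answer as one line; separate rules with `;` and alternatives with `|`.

E -> X1 X2 | X3 X1 | F Y1; F -> c | b | X2 Y2; X1 -> d; X2 -> b; X3 -> c; Y1 -> F X2; Y2 -> E F

Introduce a nonterminal for each terminal appearing in a rule of length ≥ 2: X1 → d, X2 → b, X3 → c.
Binarize each right-hand side of length ≥ 3 by chaining fresh nonterminals (Y1, Y2, …): affected rules were E → F F X2; F → X2 E F.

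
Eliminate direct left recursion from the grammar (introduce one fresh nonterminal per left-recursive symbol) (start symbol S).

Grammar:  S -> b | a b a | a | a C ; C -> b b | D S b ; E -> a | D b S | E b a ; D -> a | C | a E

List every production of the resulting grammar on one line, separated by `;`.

S -> b | a b a | a | a C; C -> b b | D S b; E -> a E' | D b S E'; D -> a | C | a E; E' -> b a E' | ε

Left recursion appears on E.
For E: α = {b a}, β = {a, D b S}. Rewrite as E → β E' and E' → α E' | ε.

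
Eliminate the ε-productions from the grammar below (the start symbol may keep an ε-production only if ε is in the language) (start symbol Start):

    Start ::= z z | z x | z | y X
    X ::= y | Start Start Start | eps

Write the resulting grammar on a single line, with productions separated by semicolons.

Start ::= z z | z x | z | y X | y; X ::= y | Start Start Start

The nullable symbols are {X}.
ε ∉ L(G), so no ε-production is kept.
For each production, add variants omitting each subset of nullable occurrences: Start → y X gives y X | y.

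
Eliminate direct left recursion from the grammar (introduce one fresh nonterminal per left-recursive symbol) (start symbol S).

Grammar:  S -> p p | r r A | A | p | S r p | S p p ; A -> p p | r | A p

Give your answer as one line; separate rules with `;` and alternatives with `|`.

S -> p p S' | r r A S' | A S' | p S'; A -> p p A' | r A'; S' -> r p S' | p p S' | ε; A' -> p A' | ε

Directly left-recursive nonterminals: S, A.
For S: α = {r p, p p}, β = {p p, r r A, A, p}. Rewrite as S → β S' and S' → α S' | ε.
For A: α = {p}, β = {p p, r}. Rewrite as A → β A' and A' → α A' | ε.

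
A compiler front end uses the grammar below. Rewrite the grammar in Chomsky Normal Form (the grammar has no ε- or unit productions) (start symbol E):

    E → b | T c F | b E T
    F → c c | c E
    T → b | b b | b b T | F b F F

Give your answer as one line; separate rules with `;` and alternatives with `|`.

E → b | T Y1 | X2 Y2; F → X1 X1 | X1 E; T → b | X2 X2 | X2 Y3 | F Y4; X1 → c; X2 → b; Y1 → X1 F; Y2 → E T; Y3 → X2 T; Y4 → X2 Y5; Y5 → F F

Introduce a nonterminal for each terminal appearing in a rule of length ≥ 2: X1 → c, X2 → b.
Binarize each right-hand side of length ≥ 3 by chaining fresh nonterminals (Y1, Y2, …): affected rules were E → T X1 F; E → X2 E T; T → X2 X2 T; T → F X2 F F.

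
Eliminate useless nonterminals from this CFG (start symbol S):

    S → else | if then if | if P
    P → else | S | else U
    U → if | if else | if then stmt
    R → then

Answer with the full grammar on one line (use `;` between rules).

S → else | if then if | if P; P → else | S | else U; U → if | if else | if then stmt

Generating nonterminals: {P, R, S, U}.
Reachable from S after that: {P, S, U}.
Removed useless symbols: {R} and every production mentioning them.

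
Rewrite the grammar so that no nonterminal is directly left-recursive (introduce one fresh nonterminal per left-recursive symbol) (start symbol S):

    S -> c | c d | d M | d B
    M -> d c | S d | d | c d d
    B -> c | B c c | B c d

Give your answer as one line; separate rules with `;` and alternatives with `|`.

Left recursion appears on B.
For B: α = {c c, c d}, β = {c}. Rewrite as B → β B' and B' → α B' | ε.

S -> c | c d | d M | d B; M -> d c | S d | d | c d d; B -> c B'; B' -> c c B' | c d B' | ε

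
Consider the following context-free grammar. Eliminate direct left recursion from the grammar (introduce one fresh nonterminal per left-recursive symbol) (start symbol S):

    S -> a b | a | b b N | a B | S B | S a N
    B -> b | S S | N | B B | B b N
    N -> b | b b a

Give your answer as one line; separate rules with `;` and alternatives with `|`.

S -> a b S' | a S' | b b N S' | a B S'; B -> b B' | S S B' | N B'; N -> b | b b a; S' -> B S' | a N S' | ε; B' -> B B' | b N B' | ε

Left recursion appears on S, B.
For S: α = {B, a N}, β = {a b, a, b b N, a B}. Rewrite as S → β S' and S' → α S' | ε.
For B: α = {B, b N}, β = {b, S S, N}. Rewrite as B → β B' and B' → α B' | ε.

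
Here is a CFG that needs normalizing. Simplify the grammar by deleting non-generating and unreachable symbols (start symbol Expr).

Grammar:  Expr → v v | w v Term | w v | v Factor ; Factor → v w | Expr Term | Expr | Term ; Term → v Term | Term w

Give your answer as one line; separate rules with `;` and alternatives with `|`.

Expr → v v | w v | v Factor; Factor → v w | Expr

Generating nonterminals: {Expr, Factor}.
Reachable from Expr after that: {Expr, Factor}.
Removed useless symbols: {Term} and every production mentioning them.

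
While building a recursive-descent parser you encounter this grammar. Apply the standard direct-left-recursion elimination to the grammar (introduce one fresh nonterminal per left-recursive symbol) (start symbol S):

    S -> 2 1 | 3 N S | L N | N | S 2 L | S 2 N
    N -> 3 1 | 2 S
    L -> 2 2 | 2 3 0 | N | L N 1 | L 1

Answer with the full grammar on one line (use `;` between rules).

S, L are directly left-recursive.
For S: α = {2 L, 2 N}, β = {2 1, 3 N S, L N, N}. Rewrite as S → β S' and S' → α S' | ε.
For L: α = {N 1, 1}, β = {2 2, 2 3 0, N}. Rewrite as L → β L' and L' → α L' | ε.

S -> 2 1 S' | 3 N S S' | L N S' | N S'; N -> 3 1 | 2 S; L -> 2 2 L' | 2 3 0 L' | N L'; S' -> 2 L S' | 2 N S' | eps; L' -> N 1 L' | 1 L' | eps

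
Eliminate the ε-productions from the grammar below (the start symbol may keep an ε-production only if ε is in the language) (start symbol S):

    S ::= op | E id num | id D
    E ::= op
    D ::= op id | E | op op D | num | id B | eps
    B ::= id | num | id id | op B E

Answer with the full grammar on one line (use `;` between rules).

Nullable nonterminals: {D}.
ε ∉ L(G), so no ε-production is kept.
Expand every rule over subsets of its nullable positions: S → id D gives id D | id. D → op op D gives op op D | op op.

S ::= op | E id num | id D | id; E ::= op; D ::= op id | E | op op D | op op | num | id B; B ::= id | num | id id | op B E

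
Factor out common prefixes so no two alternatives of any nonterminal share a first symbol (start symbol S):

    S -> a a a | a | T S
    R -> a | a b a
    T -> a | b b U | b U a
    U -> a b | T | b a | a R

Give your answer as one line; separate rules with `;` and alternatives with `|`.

S -> T S | a S'; R -> a R'; T -> a | b T'; U -> T | b a | a U'; S' -> a a | epsilon; R' -> epsilon | b a; T' -> b U | U a; U' -> b | R

S has alternatives sharing prefix 'a': factor to S → a S' with S' → a a | ε.
R has alternatives sharing prefix 'a': factor to R → a R' with R' → ε | b a.
T has alternatives sharing prefix 'b': factor to T → b T' with T' → b U | U a.
U has alternatives sharing prefix 'a': factor to U → a U' with U' → b | R.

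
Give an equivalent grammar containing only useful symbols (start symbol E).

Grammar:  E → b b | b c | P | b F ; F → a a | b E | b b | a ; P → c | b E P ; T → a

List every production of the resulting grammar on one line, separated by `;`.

E → b b | b c | P | b F; F → a a | b E | b b | a; P → c | b E P

Generating nonterminals: {E, F, P, T}.
Reachable from E after that: {E, F, P}.
Removed useless symbols: {T} and every production mentioning them.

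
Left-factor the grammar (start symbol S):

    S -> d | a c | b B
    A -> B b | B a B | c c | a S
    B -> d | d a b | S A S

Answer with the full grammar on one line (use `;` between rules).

A has alternatives sharing prefix 'B': factor to A → B A' with A' → b | a B.
B has alternatives sharing prefix 'd': factor to B → d B' with B' → ε | a b.

S -> d | a c | b B; A -> c c | a S | B A'; B -> S A S | d B'; A' -> b | a B; B' -> ε | a b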